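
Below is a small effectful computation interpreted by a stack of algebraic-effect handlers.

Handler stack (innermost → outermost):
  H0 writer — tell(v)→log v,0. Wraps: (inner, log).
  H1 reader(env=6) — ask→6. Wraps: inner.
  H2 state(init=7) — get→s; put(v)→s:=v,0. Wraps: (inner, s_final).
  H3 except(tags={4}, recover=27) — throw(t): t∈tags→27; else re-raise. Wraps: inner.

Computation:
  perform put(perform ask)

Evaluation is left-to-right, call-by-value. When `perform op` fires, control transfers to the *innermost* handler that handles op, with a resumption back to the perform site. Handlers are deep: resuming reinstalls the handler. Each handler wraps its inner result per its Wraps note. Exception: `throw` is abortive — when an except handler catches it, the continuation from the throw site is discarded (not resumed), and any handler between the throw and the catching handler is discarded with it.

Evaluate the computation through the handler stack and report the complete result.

Working:
ask @ H1 ⇒ 6
put(6) @ H2 ⇒ s:=6
H0 returns (0, ())
H1 returns (0, ())
H2 returns ((0, ()), 6)
H3 returns ((0, ()), 6)
= ((0, ()), 6)

Answer: ((0, ()), 6)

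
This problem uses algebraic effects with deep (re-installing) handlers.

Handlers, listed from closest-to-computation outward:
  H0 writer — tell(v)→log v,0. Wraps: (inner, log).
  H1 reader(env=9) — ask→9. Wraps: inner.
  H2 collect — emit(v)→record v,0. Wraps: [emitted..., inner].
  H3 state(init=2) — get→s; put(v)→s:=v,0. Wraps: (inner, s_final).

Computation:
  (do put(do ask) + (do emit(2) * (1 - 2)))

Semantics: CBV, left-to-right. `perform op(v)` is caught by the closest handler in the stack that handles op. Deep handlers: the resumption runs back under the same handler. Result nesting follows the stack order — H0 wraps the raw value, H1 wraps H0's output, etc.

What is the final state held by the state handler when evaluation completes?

Answer: 9

Working:
ask @ H1 ⇒ 9
put(9) @ H3 ⇒ s:=9
emit(2) @ H2 ⇒ out+=2
H0 returns (0, ())
H1 returns (0, ())
H2 returns [2, (0, ())]
H3 returns ([2, (0, ())], 9)
= ([2, (0, ())], 9)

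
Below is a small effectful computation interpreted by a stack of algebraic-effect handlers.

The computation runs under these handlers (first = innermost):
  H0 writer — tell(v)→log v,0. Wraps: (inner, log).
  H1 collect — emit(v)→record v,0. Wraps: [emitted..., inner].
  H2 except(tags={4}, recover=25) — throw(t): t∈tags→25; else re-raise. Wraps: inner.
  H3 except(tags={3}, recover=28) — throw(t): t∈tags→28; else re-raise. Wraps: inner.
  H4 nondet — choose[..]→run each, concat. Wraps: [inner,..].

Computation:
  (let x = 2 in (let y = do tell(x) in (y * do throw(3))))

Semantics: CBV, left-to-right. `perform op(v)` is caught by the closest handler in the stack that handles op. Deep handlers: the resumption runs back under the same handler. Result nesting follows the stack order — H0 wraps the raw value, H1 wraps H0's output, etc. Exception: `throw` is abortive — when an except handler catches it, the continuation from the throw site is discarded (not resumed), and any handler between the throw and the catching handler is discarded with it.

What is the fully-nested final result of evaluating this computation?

Working:
tell(2) @ H0 ⇒ log+=2
throw(3) @ H2 re-raised
throw(3) @ H3 caught ⇒ 28
H4 returns [28]
= [28]

Answer: [28]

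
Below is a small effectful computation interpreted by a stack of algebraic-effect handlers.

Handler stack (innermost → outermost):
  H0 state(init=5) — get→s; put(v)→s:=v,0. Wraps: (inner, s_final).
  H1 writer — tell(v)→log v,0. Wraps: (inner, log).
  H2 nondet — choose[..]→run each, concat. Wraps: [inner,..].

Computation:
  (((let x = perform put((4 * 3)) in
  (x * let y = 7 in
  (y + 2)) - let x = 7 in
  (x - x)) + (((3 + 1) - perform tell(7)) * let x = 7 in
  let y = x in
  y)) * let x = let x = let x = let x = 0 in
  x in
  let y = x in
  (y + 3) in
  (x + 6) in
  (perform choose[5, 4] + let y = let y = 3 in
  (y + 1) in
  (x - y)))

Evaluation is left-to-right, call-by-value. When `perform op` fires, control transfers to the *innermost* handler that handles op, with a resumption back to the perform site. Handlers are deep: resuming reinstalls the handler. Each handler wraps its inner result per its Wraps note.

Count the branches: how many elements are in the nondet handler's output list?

Working:
put(12) @ H0 ⇒ s:=12
tell(7) @ H1 ⇒ log+=7
choose[5, 4] @ H2
  branch[0] choose=5:
    H0 returns (280, 12)
    H1 returns ((280, 12), (7))
    H2 returns [((280, 12), (7))]
  branch[1] choose=4:
    H0 returns (252, 12)
    H1 returns ((252, 12), (7))
    H2 returns [((252, 12), (7))]
= [((280, 12), (7)), ((252, 12), (7))]

Answer: 2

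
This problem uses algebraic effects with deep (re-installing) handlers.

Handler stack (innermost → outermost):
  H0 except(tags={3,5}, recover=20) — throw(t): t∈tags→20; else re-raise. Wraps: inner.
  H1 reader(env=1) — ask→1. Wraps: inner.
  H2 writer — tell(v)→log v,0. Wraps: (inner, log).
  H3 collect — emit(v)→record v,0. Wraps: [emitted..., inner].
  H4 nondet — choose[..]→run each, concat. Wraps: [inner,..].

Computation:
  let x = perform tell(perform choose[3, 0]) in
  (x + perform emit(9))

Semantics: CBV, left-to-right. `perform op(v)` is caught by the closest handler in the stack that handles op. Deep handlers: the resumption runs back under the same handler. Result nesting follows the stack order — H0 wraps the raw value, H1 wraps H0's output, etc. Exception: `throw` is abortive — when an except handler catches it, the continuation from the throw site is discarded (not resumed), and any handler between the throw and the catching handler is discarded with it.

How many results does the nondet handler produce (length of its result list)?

Evaluation trace:
choose[3, 0] @ H4
  branch[0] choose=3:
    tell(3) @ H2 ⇒ log+=3
    emit(9) @ H3 ⇒ out+=9
    H0 returns 0
    H1 returns 0
    H2 returns (0, (3))
    H3 returns [9, (0, (3))]
    H4 returns [[9, (0, (3))]]
  branch[1] choose=0:
    tell(0) @ H2 ⇒ log+=0
    emit(9) @ H3 ⇒ out+=9
    H0 returns 0
    H1 returns 0
    H2 returns (0, (0))
    H3 returns [9, (0, (0))]
    H4 returns [[9, (0, (0))]]
= [[9, (0, (3))], [9, (0, (0))]]

Answer: 2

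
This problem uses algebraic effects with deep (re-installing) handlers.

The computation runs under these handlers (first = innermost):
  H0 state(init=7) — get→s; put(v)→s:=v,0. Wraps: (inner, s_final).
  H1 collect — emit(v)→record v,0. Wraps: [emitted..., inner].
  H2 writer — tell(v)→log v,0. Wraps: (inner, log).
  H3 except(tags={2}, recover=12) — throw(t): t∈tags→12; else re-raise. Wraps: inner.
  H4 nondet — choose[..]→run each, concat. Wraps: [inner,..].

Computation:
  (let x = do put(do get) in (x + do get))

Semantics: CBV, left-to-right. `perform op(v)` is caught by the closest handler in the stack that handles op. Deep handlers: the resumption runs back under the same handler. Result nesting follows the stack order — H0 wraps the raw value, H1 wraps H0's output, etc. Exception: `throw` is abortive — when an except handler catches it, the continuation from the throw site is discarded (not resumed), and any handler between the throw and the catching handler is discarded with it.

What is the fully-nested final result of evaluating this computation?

Evaluation trace:
get @ H0 ⇒ 7
put(7) @ H0 ⇒ s:=7
get @ H0 ⇒ 7
H0 returns (7, 7)
H1 returns [(7, 7)]
H2 returns ([(7, 7)], ())
H3 returns ([(7, 7)], ())
H4 returns [([(7, 7)], ())]
= [([(7, 7)], ())]

Answer: [([(7, 7)], ())]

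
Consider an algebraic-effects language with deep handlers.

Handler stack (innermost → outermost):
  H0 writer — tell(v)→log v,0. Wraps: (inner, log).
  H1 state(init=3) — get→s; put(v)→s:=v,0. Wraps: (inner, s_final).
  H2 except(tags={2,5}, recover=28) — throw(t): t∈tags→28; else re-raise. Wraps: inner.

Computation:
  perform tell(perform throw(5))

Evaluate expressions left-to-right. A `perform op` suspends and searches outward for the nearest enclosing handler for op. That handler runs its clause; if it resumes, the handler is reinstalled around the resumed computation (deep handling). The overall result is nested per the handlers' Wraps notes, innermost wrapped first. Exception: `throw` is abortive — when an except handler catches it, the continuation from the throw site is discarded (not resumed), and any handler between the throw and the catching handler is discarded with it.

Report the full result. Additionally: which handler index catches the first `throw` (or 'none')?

Answer: 28 ; first throw caught by: H2

Working:
throw(5) @ H2 caught ⇒ 28
= 28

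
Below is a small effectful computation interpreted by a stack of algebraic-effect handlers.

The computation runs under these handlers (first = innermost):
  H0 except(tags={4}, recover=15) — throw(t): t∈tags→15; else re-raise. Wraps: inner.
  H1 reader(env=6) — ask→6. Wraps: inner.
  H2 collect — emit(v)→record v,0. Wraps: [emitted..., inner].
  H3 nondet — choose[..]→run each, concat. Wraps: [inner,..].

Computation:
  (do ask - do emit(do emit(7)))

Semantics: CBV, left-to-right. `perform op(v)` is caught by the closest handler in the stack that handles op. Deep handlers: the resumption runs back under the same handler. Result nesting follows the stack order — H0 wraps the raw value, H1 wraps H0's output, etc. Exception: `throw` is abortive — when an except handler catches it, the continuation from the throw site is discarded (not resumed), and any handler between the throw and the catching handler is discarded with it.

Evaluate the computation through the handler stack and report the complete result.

Answer: [[7, 0, 6]]

Step-by-step:
ask @ H1 ⇒ 6
emit(7) @ H2 ⇒ out+=7
emit(0) @ H2 ⇒ out+=0
H0 returns 6
H1 returns 6
H2 returns [7, 0, 6]
H3 returns [[7, 0, 6]]
= [[7, 0, 6]]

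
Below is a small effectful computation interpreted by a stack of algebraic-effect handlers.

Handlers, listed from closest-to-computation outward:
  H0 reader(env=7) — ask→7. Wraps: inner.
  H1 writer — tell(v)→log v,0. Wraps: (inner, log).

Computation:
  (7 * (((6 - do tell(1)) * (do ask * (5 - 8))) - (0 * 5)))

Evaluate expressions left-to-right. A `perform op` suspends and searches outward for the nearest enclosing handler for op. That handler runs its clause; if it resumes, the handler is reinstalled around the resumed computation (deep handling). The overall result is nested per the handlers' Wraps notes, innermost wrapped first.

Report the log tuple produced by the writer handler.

Answer: (1)

Evaluation trace:
tell(1) @ H1 ⇒ log+=1
ask @ H0 ⇒ 7
H0 returns -882
H1 returns (-882, (1))
= (-882, (1))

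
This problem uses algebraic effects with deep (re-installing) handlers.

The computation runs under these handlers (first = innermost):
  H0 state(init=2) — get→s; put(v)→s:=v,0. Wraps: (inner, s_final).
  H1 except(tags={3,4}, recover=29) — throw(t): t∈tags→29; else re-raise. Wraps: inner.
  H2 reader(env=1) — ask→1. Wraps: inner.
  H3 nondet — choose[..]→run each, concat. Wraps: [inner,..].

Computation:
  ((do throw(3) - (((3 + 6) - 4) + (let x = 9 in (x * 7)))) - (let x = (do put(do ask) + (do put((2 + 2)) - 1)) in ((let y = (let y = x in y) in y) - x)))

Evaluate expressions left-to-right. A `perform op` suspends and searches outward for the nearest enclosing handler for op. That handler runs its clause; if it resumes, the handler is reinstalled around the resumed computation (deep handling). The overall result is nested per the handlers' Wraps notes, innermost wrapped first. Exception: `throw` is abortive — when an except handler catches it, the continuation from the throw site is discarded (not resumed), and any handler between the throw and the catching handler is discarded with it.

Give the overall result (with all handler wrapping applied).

Answer: [29]

Evaluation trace:
throw(3) @ H1 caught ⇒ 29
H2 returns 29
H3 returns [29]
= [29]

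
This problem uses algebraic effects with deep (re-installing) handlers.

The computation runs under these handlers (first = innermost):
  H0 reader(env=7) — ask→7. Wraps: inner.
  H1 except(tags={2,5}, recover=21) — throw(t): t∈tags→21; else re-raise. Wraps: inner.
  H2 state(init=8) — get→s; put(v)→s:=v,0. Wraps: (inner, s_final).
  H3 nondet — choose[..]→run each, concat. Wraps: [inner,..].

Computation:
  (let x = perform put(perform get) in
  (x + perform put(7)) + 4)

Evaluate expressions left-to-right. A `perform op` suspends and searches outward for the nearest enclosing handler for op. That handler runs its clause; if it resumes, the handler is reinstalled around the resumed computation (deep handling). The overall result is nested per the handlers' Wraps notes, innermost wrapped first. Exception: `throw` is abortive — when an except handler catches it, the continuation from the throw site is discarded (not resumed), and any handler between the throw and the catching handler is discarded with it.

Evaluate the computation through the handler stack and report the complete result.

Working:
get @ H2 ⇒ 8
put(8) @ H2 ⇒ s:=8
put(7) @ H2 ⇒ s:=7
H0 returns 4
H1 returns 4
H2 returns (4, 7)
H3 returns [(4, 7)]
= [(4, 7)]

Answer: [(4, 7)]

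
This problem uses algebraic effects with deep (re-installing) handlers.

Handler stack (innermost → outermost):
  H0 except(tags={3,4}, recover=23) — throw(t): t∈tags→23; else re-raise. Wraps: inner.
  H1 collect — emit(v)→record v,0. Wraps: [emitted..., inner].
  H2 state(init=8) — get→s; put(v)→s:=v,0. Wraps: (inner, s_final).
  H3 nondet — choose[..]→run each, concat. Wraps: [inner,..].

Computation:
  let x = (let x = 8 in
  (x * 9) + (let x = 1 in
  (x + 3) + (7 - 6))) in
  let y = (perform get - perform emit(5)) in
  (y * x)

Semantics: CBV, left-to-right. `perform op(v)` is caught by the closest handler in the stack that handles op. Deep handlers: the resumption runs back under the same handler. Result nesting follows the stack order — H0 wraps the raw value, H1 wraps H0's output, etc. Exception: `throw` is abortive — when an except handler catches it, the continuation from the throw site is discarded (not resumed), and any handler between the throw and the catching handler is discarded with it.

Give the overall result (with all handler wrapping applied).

Working:
get @ H2 ⇒ 8
emit(5) @ H1 ⇒ out+=5
H0 returns 616
H1 returns [5, 616]
H2 returns ([5, 616], 8)
H3 returns [([5, 616], 8)]
= [([5, 616], 8)]

Answer: [([5, 616], 8)]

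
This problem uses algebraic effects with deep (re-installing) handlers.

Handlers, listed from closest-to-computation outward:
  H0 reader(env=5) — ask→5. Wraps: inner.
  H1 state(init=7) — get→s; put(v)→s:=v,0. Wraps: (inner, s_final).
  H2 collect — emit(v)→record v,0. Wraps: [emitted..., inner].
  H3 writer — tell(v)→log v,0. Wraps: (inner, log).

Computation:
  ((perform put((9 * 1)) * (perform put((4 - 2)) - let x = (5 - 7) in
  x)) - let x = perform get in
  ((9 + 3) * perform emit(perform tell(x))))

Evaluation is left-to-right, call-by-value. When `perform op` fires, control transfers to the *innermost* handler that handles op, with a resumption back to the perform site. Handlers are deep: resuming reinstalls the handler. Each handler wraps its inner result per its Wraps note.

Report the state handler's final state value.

Working:
put(9) @ H1 ⇒ s:=9
put(2) @ H1 ⇒ s:=2
get @ H1 ⇒ 2
tell(2) @ H3 ⇒ log+=2
emit(0) @ H2 ⇒ out+=0
H0 returns 0
H1 returns (0, 2)
H2 returns [0, (0, 2)]
H3 returns ([0, (0, 2)], (2))
= ([0, (0, 2)], (2))

Answer: 2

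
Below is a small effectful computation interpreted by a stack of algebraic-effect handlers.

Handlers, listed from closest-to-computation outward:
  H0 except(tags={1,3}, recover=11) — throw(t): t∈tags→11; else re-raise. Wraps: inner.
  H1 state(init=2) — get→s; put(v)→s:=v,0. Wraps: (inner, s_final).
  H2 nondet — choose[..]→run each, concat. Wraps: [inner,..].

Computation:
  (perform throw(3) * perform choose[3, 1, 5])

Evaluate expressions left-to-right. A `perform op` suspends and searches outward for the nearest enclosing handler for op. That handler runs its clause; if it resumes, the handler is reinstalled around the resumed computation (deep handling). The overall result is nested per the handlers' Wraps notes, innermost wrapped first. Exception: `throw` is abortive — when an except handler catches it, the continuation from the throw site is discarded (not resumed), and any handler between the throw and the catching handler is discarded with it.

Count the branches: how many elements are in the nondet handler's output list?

Evaluation trace:
throw(3) @ H0 caught ⇒ 11
H1 returns (11, 2)
H2 returns [(11, 2)]
= [(11, 2)]

Answer: 1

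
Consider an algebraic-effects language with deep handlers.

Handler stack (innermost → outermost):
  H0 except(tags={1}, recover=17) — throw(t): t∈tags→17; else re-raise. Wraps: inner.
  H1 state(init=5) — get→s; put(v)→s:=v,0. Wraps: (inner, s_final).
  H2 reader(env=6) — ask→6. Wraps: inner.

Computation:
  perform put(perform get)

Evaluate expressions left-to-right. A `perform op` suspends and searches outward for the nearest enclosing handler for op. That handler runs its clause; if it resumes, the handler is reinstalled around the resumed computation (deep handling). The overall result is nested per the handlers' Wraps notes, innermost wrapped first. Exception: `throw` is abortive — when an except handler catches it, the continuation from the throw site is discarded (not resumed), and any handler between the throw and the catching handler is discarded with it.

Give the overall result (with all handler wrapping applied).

Answer: (0, 5)

Evaluation trace:
get @ H1 ⇒ 5
put(5) @ H1 ⇒ s:=5
H0 returns 0
H1 returns (0, 5)
H2 returns (0, 5)
= (0, 5)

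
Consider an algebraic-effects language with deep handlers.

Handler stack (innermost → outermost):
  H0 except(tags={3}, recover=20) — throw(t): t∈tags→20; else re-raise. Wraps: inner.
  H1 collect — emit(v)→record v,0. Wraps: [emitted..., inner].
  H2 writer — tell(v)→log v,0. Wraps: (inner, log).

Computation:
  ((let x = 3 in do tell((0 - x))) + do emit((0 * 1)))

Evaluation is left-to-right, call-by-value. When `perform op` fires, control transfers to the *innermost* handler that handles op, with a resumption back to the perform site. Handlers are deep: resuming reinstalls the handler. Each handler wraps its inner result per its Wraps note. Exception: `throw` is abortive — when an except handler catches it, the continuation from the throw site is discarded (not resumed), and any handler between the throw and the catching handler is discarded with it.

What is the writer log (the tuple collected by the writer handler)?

Step-by-step:
tell(-3) @ H2 ⇒ log+=-3
emit(0) @ H1 ⇒ out+=0
H0 returns 0
H1 returns [0, 0]
H2 returns ([0, 0], (-3))
= ([0, 0], (-3))

Answer: (-3)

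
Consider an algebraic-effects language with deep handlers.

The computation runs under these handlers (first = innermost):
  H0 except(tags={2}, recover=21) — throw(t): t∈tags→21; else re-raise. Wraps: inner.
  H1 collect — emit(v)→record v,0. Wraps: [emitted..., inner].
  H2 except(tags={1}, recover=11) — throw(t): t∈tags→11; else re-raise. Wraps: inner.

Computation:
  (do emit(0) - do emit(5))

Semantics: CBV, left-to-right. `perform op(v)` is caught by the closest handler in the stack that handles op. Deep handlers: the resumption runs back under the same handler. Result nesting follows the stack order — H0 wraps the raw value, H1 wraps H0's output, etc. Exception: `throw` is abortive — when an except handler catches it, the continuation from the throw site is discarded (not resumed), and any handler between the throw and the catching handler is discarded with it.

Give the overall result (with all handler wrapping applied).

Step-by-step:
emit(0) @ H1 ⇒ out+=0
emit(5) @ H1 ⇒ out+=5
H0 returns 0
H1 returns [0, 5, 0]
H2 returns [0, 5, 0]
= [0, 5, 0]

Answer: [0, 5, 0]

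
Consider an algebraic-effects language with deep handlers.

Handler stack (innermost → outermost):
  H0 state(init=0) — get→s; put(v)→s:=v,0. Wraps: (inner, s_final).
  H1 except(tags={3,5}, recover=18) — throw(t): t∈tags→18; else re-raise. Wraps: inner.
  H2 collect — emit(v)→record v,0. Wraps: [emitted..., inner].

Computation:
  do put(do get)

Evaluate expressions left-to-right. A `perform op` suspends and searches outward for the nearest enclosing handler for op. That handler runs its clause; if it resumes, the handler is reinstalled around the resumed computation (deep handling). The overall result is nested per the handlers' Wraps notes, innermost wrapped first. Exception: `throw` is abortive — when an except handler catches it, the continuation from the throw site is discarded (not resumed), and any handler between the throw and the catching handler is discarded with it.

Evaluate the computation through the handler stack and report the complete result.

Answer: [(0, 0)]

Evaluation trace:
get @ H0 ⇒ 0
put(0) @ H0 ⇒ s:=0
H0 returns (0, 0)
H1 returns (0, 0)
H2 returns [(0, 0)]
= [(0, 0)]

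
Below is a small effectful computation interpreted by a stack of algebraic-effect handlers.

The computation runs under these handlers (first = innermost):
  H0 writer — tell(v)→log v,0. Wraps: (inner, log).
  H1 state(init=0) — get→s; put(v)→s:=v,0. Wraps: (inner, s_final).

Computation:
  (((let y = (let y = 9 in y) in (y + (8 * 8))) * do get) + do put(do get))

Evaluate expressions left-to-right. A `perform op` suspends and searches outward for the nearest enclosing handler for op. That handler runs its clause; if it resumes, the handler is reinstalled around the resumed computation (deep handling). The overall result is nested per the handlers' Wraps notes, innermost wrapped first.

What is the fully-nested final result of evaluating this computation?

Evaluation trace:
get @ H1 ⇒ 0
get @ H1 ⇒ 0
put(0) @ H1 ⇒ s:=0
H0 returns (0, ())
H1 returns ((0, ()), 0)
= ((0, ()), 0)

Answer: ((0, ()), 0)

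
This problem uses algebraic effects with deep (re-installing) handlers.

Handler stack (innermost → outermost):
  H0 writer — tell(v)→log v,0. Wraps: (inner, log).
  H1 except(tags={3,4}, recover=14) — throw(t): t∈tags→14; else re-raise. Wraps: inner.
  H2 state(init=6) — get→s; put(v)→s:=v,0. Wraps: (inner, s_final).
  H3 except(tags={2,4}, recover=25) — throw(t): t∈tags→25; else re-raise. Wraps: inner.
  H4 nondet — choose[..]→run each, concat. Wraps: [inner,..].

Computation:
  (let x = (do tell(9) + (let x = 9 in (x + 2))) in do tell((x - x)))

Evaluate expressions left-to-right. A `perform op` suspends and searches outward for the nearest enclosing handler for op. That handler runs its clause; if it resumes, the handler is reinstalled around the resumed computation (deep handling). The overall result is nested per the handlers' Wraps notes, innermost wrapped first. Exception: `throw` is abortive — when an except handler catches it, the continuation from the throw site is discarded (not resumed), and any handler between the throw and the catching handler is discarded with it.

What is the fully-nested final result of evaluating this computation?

Step-by-step:
tell(9) @ H0 ⇒ log+=9
tell(0) @ H0 ⇒ log+=0
H0 returns (0, (9, 0))
H1 returns (0, (9, 0))
H2 returns ((0, (9, 0)), 6)
H3 returns ((0, (9, 0)), 6)
H4 returns [((0, (9, 0)), 6)]
= [((0, (9, 0)), 6)]

Answer: [((0, (9, 0)), 6)]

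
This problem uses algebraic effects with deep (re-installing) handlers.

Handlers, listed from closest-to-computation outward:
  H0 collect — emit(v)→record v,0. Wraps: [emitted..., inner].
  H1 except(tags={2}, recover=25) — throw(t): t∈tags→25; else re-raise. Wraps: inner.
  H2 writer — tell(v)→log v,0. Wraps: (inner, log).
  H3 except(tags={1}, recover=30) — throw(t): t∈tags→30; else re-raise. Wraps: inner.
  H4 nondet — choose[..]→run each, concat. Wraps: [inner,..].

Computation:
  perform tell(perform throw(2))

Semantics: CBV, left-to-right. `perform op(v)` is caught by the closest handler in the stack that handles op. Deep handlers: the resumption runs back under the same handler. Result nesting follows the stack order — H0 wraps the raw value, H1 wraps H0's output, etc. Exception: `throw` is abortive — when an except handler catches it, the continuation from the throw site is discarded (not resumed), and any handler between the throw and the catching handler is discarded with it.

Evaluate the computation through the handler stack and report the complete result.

Answer: [(25, ())]

Step-by-step:
throw(2) @ H1 caught ⇒ 25
H2 returns (25, ())
H3 returns (25, ())
H4 returns [(25, ())]
= [(25, ())]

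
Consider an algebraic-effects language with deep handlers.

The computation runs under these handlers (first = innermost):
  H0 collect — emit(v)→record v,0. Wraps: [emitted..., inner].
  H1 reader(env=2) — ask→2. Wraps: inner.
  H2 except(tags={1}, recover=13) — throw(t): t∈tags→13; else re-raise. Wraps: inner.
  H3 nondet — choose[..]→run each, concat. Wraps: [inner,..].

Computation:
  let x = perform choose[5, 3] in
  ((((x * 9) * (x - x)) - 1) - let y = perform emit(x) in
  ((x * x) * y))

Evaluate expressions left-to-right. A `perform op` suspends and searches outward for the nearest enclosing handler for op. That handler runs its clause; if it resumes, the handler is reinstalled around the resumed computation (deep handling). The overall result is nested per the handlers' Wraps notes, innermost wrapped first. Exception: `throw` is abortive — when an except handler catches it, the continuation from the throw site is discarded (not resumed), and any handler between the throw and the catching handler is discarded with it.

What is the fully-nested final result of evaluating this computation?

Evaluation trace:
choose[5, 3] @ H3
  branch[0] choose=5:
    emit(5) @ H0 ⇒ out+=5
    H0 returns [5, -1]
    H1 returns [5, -1]
    H2 returns [5, -1]
    H3 returns [[5, -1]]
  branch[1] choose=3:
    emit(3) @ H0 ⇒ out+=3
    H0 returns [3, -1]
    H1 returns [3, -1]
    H2 returns [3, -1]
    H3 returns [[3, -1]]
= [[5, -1], [3, -1]]

Answer: [[5, -1], [3, -1]]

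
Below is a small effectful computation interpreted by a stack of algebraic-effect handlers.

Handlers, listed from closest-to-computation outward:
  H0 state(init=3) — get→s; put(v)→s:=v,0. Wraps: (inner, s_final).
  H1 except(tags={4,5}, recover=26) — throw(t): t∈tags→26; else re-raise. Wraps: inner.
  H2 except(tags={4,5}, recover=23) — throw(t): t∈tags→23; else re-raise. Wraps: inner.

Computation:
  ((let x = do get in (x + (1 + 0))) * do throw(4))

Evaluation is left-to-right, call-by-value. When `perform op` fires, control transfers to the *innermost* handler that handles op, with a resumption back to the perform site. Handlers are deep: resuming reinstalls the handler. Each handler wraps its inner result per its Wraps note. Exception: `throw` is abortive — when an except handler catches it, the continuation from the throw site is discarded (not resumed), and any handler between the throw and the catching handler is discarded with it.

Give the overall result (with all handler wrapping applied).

Step-by-step:
get @ H0 ⇒ 3
throw(4) @ H1 caught ⇒ 26
H2 returns 26
= 26

Answer: 26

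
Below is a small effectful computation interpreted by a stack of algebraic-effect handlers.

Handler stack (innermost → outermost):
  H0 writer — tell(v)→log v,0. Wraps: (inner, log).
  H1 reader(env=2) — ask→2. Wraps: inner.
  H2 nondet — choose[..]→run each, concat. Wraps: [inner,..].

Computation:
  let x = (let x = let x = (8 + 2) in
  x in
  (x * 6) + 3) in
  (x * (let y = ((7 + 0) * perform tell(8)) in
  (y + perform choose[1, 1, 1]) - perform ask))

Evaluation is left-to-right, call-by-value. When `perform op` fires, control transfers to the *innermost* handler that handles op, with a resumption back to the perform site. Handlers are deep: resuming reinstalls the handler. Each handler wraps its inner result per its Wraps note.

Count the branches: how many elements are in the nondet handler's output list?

Evaluation trace:
tell(8) @ H0 ⇒ log+=8
choose[1, 1, 1] @ H2
  branch[0] choose=1:
    ask @ H1 ⇒ 2
    H0 returns (-63, (8))
    H1 returns (-63, (8))
    H2 returns [(-63, (8))]
  branch[1] choose=1:
    ask @ H1 ⇒ 2
    H0 returns (-63, (8))
    H1 returns (-63, (8))
    H2 returns [(-63, (8))]
  branch[2] choose=1:
    ask @ H1 ⇒ 2
    H0 returns (-63, (8))
    H1 returns (-63, (8))
    H2 returns [(-63, (8))]
= [(-63, (8)), (-63, (8)), (-63, (8))]

Answer: 3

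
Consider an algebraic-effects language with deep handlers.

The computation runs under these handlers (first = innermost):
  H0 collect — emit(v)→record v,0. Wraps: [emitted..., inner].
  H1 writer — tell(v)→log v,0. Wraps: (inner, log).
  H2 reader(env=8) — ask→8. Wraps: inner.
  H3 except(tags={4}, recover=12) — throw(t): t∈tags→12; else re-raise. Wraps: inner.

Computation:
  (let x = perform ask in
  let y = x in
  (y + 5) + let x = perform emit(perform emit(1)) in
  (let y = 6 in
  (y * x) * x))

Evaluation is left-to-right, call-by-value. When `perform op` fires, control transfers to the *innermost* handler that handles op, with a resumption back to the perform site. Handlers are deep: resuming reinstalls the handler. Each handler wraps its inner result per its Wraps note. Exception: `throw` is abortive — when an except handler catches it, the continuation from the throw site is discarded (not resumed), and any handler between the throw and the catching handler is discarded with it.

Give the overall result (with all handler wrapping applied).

Step-by-step:
ask @ H2 ⇒ 8
emit(1) @ H0 ⇒ out+=1
emit(0) @ H0 ⇒ out+=0
H0 returns [1, 0, 13]
H1 returns ([1, 0, 13], ())
H2 returns ([1, 0, 13], ())
H3 returns ([1, 0, 13], ())
= ([1, 0, 13], ())

Answer: ([1, 0, 13], ())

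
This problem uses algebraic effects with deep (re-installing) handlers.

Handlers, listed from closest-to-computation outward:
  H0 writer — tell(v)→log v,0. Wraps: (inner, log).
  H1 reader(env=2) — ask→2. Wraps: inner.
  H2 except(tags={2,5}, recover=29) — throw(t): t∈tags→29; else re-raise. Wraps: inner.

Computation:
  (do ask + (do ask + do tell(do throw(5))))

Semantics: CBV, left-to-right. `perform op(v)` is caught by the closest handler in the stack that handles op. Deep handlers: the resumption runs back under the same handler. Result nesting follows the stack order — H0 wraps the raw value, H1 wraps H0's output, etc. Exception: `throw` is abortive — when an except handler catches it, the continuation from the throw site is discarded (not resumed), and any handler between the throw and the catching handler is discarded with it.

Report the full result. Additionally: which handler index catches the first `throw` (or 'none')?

Answer: 29 ; first throw caught by: H2

Step-by-step:
ask @ H1 ⇒ 2
ask @ H1 ⇒ 2
throw(5) @ H2 caught ⇒ 29
= 29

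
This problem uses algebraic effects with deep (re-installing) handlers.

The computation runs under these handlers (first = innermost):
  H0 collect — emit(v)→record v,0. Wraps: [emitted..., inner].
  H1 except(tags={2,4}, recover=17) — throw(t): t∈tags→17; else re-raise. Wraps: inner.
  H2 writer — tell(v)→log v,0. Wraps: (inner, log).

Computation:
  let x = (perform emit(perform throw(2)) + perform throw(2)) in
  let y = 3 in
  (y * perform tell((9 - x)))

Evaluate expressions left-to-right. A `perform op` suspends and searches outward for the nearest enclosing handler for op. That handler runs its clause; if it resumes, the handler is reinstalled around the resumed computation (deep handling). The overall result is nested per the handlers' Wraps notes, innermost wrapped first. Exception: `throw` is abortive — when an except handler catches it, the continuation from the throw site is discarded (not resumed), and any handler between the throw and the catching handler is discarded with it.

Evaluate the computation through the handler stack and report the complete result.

Step-by-step:
throw(2) @ H1 caught ⇒ 17
H2 returns (17, ())
= (17, ())

Answer: (17, ())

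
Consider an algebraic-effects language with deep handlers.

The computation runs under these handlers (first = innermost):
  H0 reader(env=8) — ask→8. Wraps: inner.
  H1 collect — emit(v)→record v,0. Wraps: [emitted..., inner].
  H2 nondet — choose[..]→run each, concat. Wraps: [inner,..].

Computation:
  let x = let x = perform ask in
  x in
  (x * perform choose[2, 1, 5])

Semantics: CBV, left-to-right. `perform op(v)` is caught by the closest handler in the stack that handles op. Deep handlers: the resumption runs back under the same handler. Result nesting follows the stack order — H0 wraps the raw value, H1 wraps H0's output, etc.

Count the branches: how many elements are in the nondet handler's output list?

Step-by-step:
ask @ H0 ⇒ 8
choose[2, 1, 5] @ H2
  branch[0] choose=2:
    H0 returns 16
    H1 returns [16]
    H2 returns [[16]]
  branch[1] choose=1:
    H0 returns 8
    H1 returns [8]
    H2 returns [[8]]
  branch[2] choose=5:
    H0 returns 40
    H1 returns [40]
    H2 returns [[40]]
= [[16], [8], [40]]

Answer: 3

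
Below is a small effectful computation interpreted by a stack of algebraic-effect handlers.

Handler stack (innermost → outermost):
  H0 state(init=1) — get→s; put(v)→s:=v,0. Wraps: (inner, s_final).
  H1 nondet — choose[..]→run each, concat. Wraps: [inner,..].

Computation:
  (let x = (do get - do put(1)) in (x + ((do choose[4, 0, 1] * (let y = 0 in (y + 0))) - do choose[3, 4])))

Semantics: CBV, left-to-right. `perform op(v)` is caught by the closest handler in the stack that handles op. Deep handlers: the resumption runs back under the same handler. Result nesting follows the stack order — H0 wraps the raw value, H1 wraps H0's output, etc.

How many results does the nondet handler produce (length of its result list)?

Evaluation trace:
get @ H0 ⇒ 1
put(1) @ H0 ⇒ s:=1
choose[4, 0, 1] @ H1
  branch[0] choose=4:
    choose[3, 4] @ H1
      branch[0] choose=3:
        H0 returns (-2, 1)
        H1 returns [(-2, 1)]
      branch[1] choose=4:
        H0 returns (-3, 1)
        H1 returns [(-3, 1)]
  branch[1] choose=0:
    choose[3, 4] @ H1
      branch[0] choose=3:
        H0 returns (-2, 1)
        H1 returns [(-2, 1)]
      branch[1] choose=4:
        H0 returns (-3, 1)
        H1 returns [(-3, 1)]
  branch[2] choose=1:
    choose[3, 4] @ H1
      branch[0] choose=3:
        H0 returns (-2, 1)
        H1 returns [(-2, 1)]
      branch[1] choose=4:
        H0 returns (-3, 1)
        H1 returns [(-3, 1)]
= [(-2, 1), (-3, 1), (-2, 1), (-3, 1), (-2, 1), (-3, 1)]

Answer: 6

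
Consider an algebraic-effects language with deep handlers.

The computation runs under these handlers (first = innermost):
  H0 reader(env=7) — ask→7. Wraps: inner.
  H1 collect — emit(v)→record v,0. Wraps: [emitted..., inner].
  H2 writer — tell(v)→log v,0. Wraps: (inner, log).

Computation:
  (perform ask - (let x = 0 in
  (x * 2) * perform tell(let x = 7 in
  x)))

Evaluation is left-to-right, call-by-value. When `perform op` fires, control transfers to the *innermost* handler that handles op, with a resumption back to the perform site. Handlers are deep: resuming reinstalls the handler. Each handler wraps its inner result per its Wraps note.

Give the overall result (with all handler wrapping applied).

Working:
ask @ H0 ⇒ 7
tell(7) @ H2 ⇒ log+=7
H0 returns 7
H1 returns [7]
H2 returns ([7], (7))
= ([7], (7))

Answer: ([7], (7))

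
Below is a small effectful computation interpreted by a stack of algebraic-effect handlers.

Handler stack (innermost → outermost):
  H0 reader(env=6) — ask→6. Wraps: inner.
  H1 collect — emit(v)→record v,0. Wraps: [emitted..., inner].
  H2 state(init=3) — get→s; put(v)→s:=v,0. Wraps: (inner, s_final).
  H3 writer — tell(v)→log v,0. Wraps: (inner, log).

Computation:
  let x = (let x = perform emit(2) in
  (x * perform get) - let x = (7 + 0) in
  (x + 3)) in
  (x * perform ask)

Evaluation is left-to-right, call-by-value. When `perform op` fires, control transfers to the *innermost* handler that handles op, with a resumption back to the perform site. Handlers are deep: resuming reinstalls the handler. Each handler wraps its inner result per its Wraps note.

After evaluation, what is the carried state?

Answer: 3

Step-by-step:
emit(2) @ H1 ⇒ out+=2
get @ H2 ⇒ 3
ask @ H0 ⇒ 6
H0 returns -60
H1 returns [2, -60]
H2 returns ([2, -60], 3)
H3 returns (([2, -60], 3), ())
= (([2, -60], 3), ())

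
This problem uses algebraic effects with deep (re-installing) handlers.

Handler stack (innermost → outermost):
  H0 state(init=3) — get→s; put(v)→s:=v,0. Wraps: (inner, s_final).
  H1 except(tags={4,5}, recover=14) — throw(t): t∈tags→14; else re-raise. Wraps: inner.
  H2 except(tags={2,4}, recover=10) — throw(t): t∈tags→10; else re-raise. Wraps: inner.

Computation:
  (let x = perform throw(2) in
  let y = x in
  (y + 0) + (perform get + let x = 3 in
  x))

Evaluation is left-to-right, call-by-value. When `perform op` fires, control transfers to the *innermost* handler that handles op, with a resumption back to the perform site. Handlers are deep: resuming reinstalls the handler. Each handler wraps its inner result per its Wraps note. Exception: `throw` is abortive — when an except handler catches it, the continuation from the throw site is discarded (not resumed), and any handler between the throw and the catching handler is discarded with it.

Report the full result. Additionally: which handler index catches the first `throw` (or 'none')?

Evaluation trace:
throw(2) @ H1 re-raised
throw(2) @ H2 caught ⇒ 10
= 10

Answer: 10 ; first throw caught by: H2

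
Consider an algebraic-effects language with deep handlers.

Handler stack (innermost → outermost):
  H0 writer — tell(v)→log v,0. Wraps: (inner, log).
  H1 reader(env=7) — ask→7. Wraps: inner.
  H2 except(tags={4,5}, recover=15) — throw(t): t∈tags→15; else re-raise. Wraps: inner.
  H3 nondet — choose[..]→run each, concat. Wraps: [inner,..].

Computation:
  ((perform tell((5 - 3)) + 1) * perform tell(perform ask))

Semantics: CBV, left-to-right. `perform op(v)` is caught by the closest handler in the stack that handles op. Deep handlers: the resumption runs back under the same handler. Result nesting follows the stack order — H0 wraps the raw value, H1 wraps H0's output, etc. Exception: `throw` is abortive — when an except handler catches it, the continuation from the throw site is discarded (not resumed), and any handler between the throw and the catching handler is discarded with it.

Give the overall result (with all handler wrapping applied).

Answer: [(0, (2, 7))]

Evaluation trace:
tell(2) @ H0 ⇒ log+=2
ask @ H1 ⇒ 7
tell(7) @ H0 ⇒ log+=7
H0 returns (0, (2, 7))
H1 returns (0, (2, 7))
H2 returns (0, (2, 7))
H3 returns [(0, (2, 7))]
= [(0, (2, 7))]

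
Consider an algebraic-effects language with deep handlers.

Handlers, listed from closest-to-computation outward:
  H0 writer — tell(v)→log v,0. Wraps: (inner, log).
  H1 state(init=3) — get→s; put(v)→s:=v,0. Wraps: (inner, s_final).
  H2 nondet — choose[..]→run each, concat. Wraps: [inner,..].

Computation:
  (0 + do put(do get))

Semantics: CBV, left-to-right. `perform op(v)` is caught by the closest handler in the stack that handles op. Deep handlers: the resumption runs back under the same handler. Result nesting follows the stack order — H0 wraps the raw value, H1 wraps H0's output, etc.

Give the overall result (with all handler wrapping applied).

Answer: [((0, ()), 3)]

Evaluation trace:
get @ H1 ⇒ 3
put(3) @ H1 ⇒ s:=3
H0 returns (0, ())
H1 returns ((0, ()), 3)
H2 returns [((0, ()), 3)]
= [((0, ()), 3)]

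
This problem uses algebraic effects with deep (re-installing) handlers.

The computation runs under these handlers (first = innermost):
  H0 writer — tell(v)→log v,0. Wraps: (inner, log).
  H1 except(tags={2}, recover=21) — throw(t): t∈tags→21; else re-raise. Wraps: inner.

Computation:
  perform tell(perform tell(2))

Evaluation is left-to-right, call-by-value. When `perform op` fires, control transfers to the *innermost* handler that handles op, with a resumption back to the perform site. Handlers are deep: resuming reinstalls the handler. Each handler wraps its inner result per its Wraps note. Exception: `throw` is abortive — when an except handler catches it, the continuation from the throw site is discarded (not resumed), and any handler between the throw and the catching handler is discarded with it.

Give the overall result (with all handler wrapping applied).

Answer: (0, (2, 0))

Step-by-step:
tell(2) @ H0 ⇒ log+=2
tell(0) @ H0 ⇒ log+=0
H0 returns (0, (2, 0))
H1 returns (0, (2, 0))
= (0, (2, 0))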